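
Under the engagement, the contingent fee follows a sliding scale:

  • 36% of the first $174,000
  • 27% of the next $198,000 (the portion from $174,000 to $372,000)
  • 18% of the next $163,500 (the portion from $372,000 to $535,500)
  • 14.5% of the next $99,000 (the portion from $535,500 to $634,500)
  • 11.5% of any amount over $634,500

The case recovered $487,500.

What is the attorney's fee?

$136,890.00

First $174,000 at 36% = $62,640.00
Next $198,000 at 27% = $53,460.00
Remaining $115,500 at 18% = $20,790.00
Fee: $62,640.00 + $53,460.00 + $20,790.00 = $136,890.00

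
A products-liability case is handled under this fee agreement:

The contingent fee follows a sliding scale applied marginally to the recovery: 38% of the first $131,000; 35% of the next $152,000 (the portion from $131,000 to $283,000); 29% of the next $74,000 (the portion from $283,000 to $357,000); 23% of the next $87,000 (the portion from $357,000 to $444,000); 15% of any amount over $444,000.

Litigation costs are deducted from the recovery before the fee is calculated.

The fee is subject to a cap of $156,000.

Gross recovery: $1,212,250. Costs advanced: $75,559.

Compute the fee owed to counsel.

$156,000.00

Fee base (net of costs): $1,212,250 − $75,559 = $1,136,691
First $131,000 at 38% = $49,780.00
Next $152,000 at 35% = $53,200.00
Next $74,000 at 29% = $21,460.00
Next $87,000 at 23% = $20,010.00
Remaining $692,691 at 15% = $103,903.65
Fee: $49,780.00 + $53,200.00 + $21,460.00 + $20,010.00 + $103,903.65 = $248,353.65
$248,353.65 exceeds the $156,000 cap, so the fee is capped at $156,000.00.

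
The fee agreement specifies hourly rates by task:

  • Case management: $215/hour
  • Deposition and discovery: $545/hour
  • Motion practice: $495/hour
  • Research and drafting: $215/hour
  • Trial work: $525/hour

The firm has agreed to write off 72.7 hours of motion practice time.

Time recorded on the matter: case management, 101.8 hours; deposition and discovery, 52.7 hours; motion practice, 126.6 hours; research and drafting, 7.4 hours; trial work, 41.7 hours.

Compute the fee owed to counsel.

$100,772.50

Case management: 101.8 × $215 = $21,887.00
Deposition and discovery: 52.7 × $545 = $28,721.50
Motion practice: 126.6 × $495 = $62,667.00
Research and drafting: 7.4 × $215 = $1,591.00
Trial work: 41.7 × $525 = $21,892.50
Subtotal: $136,759.00
Write-off: 72.7 × $495 = $35,986.50
Total: $136,759.00 − $35,986.50 = $100,772.50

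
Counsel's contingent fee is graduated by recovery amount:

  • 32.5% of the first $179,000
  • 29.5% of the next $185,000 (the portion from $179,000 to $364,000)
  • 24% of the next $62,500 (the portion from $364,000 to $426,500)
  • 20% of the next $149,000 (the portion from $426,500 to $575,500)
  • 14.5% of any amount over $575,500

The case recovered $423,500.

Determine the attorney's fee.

$127,030.00

First $179,000 at 32.5% = $58,175.00
Next $185,000 at 29.5% = $54,575.00
Remaining $59,500 at 24% = $14,280.00
Fee: $58,175.00 + $54,575.00 + $14,280.00 = $127,030.00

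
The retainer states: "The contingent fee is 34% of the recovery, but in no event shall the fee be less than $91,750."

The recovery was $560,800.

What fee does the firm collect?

34% of $560,800 = $190,672.00
That exceeds the $91,750 minimum.

$190,672.00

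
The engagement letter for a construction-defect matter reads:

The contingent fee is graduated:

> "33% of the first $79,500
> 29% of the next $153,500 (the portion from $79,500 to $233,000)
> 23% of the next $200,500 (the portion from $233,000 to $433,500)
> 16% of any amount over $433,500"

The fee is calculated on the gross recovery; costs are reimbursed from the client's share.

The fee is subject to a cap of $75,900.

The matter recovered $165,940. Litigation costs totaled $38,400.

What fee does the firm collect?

Fee base is the gross recovery, $165,940; costs are reimbursed separately.
First $79,500 at 33% = $26,235.00
Remaining $86,440 at 29% = $25,067.60
Fee: $26,235.00 + $25,067.60 = $51,302.60
$51,302.60 is under the $75,900 cap.

$51,302.60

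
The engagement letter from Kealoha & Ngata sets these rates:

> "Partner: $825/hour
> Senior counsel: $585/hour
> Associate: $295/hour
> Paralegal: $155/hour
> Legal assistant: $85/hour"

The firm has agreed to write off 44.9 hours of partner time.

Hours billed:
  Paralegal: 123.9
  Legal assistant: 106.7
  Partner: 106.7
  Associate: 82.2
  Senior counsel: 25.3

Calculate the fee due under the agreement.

Partner: 106.7 × $825 = $88,027.50
Senior counsel: 25.3 × $585 = $14,800.50
Associate: 82.2 × $295 = $24,249.00
Paralegal: 123.9 × $155 = $19,204.50
Legal assistant: 106.7 × $85 = $9,069.50
Subtotal: $155,351.00
Write-off: 44.9 × $825 = $37,042.50
Total: $155,351.00 − $37,042.50 = $118,308.50

$118,308.50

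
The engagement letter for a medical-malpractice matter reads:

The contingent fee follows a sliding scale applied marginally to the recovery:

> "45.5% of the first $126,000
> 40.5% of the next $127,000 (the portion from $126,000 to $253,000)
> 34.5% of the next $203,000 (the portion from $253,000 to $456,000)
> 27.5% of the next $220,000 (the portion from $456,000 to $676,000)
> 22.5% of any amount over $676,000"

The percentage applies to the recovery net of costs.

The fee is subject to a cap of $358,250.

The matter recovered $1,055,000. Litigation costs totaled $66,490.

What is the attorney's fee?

Fee base (net of costs): $1,055,000 − $66,490 = $988,510
First $126,000 at 45.5% = $57,330.00
Next $127,000 at 40.5% = $51,435.00
Next $203,000 at 34.5% = $70,035.00
Next $220,000 at 27.5% = $60,500.00
Remaining $312,510 at 22.5% = $70,314.75
Fee: $57,330.00 + $51,435.00 + $70,035.00 + $60,500.00 + $70,314.75 = $309,614.75
$309,614.75 is under the $358,250 cap.

$309,614.75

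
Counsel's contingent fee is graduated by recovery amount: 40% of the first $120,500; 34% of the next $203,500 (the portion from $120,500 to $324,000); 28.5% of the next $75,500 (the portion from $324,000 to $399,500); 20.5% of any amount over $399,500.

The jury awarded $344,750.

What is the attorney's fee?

$123,303.75

First $120,500 at 40% = $48,200.00
Next $203,500 at 34% = $69,190.00
Remaining $20,750 at 28.5% = $5,913.75
Fee: $48,200.00 + $69,190.00 + $5,913.75 = $123,303.75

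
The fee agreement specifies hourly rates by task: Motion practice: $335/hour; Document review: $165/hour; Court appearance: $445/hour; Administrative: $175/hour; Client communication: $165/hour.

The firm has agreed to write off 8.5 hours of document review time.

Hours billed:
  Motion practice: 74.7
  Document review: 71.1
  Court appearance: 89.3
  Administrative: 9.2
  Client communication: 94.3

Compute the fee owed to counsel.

Motion practice: 74.7 × $335 = $25,024.50
Document review: 71.1 × $165 = $11,731.50
Court appearance: 89.3 × $445 = $39,738.50
Administrative: 9.2 × $175 = $1,610.00
Client communication: 94.3 × $165 = $15,559.50
Subtotal: $93,664.00
Write-off: 8.5 × $165 = $1,402.50
Total: $93,664.00 − $1,402.50 = $92,261.50

$92,261.50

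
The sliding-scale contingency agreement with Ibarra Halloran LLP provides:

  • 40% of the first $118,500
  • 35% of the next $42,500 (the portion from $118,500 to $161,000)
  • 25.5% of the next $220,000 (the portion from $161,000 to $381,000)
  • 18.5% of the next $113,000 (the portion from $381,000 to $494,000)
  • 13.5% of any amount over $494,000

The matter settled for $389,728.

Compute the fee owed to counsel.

$119,989.68

First $118,500 at 40% = $47,400.00
Next $42,500 at 35% = $14,875.00
Next $220,000 at 25.5% = $56,100.00
Remaining $8,728 at 18.5% = $1,614.68
Fee: $47,400.00 + $14,875.00 + $56,100.00 + $1,614.68 = $119,989.68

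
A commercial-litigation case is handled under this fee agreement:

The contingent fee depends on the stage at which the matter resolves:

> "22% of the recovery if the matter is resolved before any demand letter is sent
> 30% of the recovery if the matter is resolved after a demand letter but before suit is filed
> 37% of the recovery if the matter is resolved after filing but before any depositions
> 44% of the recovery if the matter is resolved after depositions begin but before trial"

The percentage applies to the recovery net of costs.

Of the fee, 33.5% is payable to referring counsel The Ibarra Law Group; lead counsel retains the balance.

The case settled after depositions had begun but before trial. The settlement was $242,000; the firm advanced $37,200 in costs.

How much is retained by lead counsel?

Fee base (net of costs): $242,000 − $37,200 = $204,800
The matter settled after depositions had begun but before trial, so the 44% rate applies.
$204,800 × 44% = $90,112.00
Referral share: 33.5% of $90,112.00 = $30,187.52; lead counsel retains $90,112.00 − $30,187.52 = $59,924.48.

$59,924.48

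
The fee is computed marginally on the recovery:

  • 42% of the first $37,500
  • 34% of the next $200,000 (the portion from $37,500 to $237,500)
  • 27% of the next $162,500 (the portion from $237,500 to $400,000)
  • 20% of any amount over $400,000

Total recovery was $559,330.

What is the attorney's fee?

First $37,500 at 42% = $15,750.00
Next $200,000 at 34% = $68,000.00
Next $162,500 at 27% = $43,875.00
Remaining $159,330 at 20% = $31,866.00
Fee: $15,750.00 + $68,000.00 + $43,875.00 + $31,866.00 = $159,491.00

$159,491.00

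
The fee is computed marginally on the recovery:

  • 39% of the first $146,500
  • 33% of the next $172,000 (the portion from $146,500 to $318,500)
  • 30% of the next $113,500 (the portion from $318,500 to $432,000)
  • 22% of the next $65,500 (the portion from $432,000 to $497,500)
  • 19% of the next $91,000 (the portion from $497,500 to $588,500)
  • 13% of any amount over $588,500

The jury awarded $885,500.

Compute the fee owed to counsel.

First $146,500 at 39% = $57,135.00
Next $172,000 at 33% = $56,760.00
Next $113,500 at 30% = $34,050.00
Next $65,500 at 22% = $14,410.00
Next $91,000 at 19% = $17,290.00
Remaining $297,000 at 13% = $38,610.00
Fee: $57,135.00 + $56,760.00 + $34,050.00 + $14,410.00 + $17,290.00 + $38,610.00 = $218,255.00

$218,255.00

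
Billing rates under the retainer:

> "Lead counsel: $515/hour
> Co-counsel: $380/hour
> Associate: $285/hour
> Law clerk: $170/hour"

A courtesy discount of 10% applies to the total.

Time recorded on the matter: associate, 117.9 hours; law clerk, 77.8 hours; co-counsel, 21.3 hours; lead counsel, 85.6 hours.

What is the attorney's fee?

$89,104.95

Lead counsel: 85.6 × $515 = $44,084.00
Co-counsel: 21.3 × $380 = $8,094.00
Associate: 117.9 × $285 = $33,601.50
Law clerk: 77.8 × $170 = $13,226.00
Subtotal: $99,005.50
Less 10% discount: −$9,900.55
Total: $99,005.50 − $9,900.55 = $89,104.95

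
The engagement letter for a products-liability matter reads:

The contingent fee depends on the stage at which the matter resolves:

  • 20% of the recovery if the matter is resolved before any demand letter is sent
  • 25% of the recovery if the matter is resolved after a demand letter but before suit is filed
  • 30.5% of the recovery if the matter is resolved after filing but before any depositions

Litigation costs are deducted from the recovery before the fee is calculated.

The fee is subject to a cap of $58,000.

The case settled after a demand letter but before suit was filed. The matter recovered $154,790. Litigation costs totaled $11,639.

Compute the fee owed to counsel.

Fee base (net of costs): $154,790 − $11,639 = $143,151
The matter settled after a demand letter but before suit was filed, so the 25% rate applies.
$143,151 × 25% = $35,787.75
$35,787.75 is under the $58,000 cap.

$35,787.75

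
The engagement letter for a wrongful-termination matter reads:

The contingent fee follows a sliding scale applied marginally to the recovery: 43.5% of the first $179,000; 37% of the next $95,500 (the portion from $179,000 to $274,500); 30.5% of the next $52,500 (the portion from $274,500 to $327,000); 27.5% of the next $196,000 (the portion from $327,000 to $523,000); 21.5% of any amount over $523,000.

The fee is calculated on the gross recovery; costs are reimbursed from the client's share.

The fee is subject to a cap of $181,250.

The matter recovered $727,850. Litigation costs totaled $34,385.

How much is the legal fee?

$181,250.00

Fee base is the gross recovery, $727,850; costs are reimbursed separately.
First $179,000 at 43.5% = $77,865.00
Next $95,500 at 37% = $35,335.00
Next $52,500 at 30.5% = $16,012.50
Next $196,000 at 27.5% = $53,900.00
Remaining $204,850 at 21.5% = $44,042.75
Fee: $77,865.00 + $35,335.00 + $16,012.50 + $53,900.00 + $44,042.75 = $227,155.25
$227,155.25 exceeds the $181,250 cap, so the fee is capped at $181,250.00.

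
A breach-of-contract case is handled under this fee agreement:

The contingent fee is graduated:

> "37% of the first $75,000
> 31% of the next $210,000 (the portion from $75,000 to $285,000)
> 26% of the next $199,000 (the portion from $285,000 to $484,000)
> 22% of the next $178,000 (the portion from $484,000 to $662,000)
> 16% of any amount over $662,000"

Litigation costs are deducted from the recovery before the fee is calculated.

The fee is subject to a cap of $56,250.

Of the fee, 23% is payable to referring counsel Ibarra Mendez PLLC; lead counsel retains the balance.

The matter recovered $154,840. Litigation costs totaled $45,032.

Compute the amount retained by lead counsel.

$29,676.17

Fee base (net of costs): $154,840 − $45,032 = $109,808
First $75,000 at 37% = $27,750.00
Remaining $34,808 at 31% = $10,790.48
Fee: $27,750.00 + $10,790.48 = $38,540.48
$38,540.48 is under the $56,250 cap.
Referral share: 23% of $38,540.48 = $8,864.31; lead counsel retains $38,540.48 − $8,864.31 = $29,676.17.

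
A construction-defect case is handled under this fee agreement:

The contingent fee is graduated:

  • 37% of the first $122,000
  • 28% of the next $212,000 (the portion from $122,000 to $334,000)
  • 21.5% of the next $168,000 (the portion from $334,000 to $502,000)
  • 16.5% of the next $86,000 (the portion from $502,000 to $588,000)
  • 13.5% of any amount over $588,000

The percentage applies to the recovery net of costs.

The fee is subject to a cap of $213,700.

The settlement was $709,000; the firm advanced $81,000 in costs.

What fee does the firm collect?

Fee base (net of costs): $709,000 − $81,000 = $628,000
First $122,000 at 37% = $45,140.00
Next $212,000 at 28% = $59,360.00
Next $168,000 at 21.5% = $36,120.00
Next $86,000 at 16.5% = $14,190.00
Remaining $40,000 at 13.5% = $5,400.00
Fee: $45,140.00 + $59,360.00 + $36,120.00 + $14,190.00 + $5,400.00 = $160,210.00
$160,210.00 is under the $213,700 cap.

$160,210.00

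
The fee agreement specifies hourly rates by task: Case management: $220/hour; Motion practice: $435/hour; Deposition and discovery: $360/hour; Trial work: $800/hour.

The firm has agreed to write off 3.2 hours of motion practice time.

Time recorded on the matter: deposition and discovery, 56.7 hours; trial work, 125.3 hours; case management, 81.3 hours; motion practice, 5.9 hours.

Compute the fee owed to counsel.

Case management: 81.3 × $220 = $17,886.00
Motion practice: 5.9 × $435 = $2,566.50
Deposition and discovery: 56.7 × $360 = $20,412.00
Trial work: 125.3 × $800 = $100,240.00
Subtotal: $141,104.50
Write-off: 3.2 × $435 = $1,392.00
Total: $141,104.50 − $1,392.00 = $139,712.50

$139,712.50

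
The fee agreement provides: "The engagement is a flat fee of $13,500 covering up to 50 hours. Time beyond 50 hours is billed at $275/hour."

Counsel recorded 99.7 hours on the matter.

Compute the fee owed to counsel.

Flat fee: $13,500.00
Excess hours: 99.7 − 50 = 49.7
Overrun: 49.7 × $275 = $13,667.50
Total: $13,500.00 + $13,667.50 = $27,167.50

$27,167.50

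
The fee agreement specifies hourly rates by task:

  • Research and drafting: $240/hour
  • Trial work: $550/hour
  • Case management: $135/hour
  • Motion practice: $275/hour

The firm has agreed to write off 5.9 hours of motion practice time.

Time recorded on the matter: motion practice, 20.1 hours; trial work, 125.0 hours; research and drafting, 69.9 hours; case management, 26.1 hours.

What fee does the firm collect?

Research and drafting: 69.9 × $240 = $16,776.00
Trial work: 125.0 × $550 = $68,750.00
Case management: 26.1 × $135 = $3,523.50
Motion practice: 20.1 × $275 = $5,527.50
Subtotal: $94,577.00
Write-off: 5.9 × $275 = $1,622.50
Total: $94,577.00 − $1,622.50 = $92,954.50

$92,954.50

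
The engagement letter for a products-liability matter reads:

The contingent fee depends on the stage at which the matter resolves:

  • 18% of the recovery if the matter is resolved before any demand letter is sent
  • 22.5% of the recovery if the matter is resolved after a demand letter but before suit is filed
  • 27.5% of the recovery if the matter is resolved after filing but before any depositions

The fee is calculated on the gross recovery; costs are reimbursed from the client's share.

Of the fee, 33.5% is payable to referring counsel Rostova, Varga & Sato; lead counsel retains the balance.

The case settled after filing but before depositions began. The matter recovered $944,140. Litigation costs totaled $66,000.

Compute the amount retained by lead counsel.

Fee base is the gross recovery, $944,140; costs are reimbursed separately.
The matter settled after filing but before depositions began, so the 27.5% rate applies.
$944,140 × 27.5% = $259,638.50
Referral share: 33.5% of $259,638.50 = $86,978.90; lead counsel retains $259,638.50 − $86,978.90 = $172,659.60.

$172,659.60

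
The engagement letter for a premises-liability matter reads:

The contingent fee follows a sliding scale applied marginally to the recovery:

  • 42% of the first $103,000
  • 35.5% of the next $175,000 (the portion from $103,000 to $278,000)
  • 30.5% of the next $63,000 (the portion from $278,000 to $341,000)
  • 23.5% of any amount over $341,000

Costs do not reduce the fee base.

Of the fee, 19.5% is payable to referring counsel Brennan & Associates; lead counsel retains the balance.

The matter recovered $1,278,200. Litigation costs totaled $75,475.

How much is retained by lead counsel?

$277,597.81

Fee base is the gross recovery, $1,278,200; costs are reimbursed separately.
First $103,000 at 42% = $43,260.00
Next $175,000 at 35.5% = $62,125.00
Next $63,000 at 30.5% = $19,215.00
Remaining $937,200 at 23.5% = $220,242.00
Fee: $43,260.00 + $62,125.00 + $19,215.00 + $220,242.00 = $344,842.00
Referral share: 19.5% of $344,842.00 = $67,244.19; lead counsel retains $344,842.00 − $67,244.19 = $277,597.81.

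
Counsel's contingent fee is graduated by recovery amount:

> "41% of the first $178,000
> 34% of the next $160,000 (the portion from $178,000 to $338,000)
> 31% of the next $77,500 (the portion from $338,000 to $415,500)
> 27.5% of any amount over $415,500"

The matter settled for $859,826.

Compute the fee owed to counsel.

First $178,000 at 41% = $72,980.00
Next $160,000 at 34% = $54,400.00
Next $77,500 at 31% = $24,025.00
Remaining $444,326 at 27.5% = $122,189.65
Fee: $72,980.00 + $54,400.00 + $24,025.00 + $122,189.65 = $273,594.65

$273,594.65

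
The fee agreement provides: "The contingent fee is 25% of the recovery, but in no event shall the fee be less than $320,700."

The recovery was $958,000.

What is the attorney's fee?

$320,700.00

25% of $958,000 = $239,500.00
That is below the $320,700 minimum, so the minimum applies.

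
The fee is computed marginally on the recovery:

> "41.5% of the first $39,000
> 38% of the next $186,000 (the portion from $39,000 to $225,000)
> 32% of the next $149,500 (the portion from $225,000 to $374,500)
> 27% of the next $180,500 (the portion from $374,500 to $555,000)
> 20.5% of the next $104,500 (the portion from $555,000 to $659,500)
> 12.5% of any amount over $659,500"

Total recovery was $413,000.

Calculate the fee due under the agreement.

First $39,000 at 41.5% = $16,185.00
Next $186,000 at 38% = $70,680.00
Next $149,500 at 32% = $47,840.00
Remaining $38,500 at 27% = $10,395.00
Fee: $16,185.00 + $70,680.00 + $47,840.00 + $10,395.00 = $145,100.00

$145,100.00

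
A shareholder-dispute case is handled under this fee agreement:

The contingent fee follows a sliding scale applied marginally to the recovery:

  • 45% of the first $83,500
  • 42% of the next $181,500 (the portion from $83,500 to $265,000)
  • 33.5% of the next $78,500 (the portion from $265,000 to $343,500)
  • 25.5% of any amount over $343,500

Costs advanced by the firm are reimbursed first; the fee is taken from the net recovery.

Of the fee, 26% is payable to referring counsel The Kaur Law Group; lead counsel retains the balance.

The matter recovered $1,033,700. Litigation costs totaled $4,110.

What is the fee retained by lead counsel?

$233,141.03

Fee base (net of costs): $1,033,700 − $4,110 = $1,029,590
First $83,500 at 45% = $37,575.00
Next $181,500 at 42% = $76,230.00
Next $78,500 at 33.5% = $26,297.50
Remaining $686,090 at 25.5% = $174,952.95
Fee: $37,575.00 + $76,230.00 + $26,297.50 + $174,952.95 = $315,055.45
Referral share: 26% of $315,055.45 = $81,914.42; lead counsel retains $315,055.45 − $81,914.42 = $233,141.03.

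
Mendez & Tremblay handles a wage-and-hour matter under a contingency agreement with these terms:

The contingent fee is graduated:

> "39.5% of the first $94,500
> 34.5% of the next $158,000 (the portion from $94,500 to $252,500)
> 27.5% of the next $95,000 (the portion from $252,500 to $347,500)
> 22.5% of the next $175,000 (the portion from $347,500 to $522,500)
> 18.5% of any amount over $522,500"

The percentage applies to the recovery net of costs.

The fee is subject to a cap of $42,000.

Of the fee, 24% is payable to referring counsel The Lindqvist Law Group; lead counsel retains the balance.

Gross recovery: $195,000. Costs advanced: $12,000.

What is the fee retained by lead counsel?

$31,920.00

Fee base (net of costs): $195,000 − $12,000 = $183,000
First $94,500 at 39.5% = $37,327.50
Remaining $88,500 at 34.5% = $30,532.50
Fee: $37,327.50 + $30,532.50 = $67,860.00
$67,860.00 exceeds the $42,000 cap, so the fee is capped at $42,000.00.
Referral share: 24% of $42,000.00 = $10,080.00; lead counsel retains $42,000.00 − $10,080.00 = $31,920.00.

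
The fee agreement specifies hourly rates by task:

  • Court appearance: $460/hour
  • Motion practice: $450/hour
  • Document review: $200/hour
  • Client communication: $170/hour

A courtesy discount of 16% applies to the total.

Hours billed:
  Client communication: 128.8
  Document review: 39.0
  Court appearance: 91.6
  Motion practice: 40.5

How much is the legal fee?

Court appearance: 91.6 × $460 = $42,136.00
Motion practice: 40.5 × $450 = $18,225.00
Document review: 39.0 × $200 = $7,800.00
Client communication: 128.8 × $170 = $21,896.00
Subtotal: $90,057.00
Less 16% discount: −$14,409.12
Total: $90,057.00 − $14,409.12 = $75,647.88

$75,647.88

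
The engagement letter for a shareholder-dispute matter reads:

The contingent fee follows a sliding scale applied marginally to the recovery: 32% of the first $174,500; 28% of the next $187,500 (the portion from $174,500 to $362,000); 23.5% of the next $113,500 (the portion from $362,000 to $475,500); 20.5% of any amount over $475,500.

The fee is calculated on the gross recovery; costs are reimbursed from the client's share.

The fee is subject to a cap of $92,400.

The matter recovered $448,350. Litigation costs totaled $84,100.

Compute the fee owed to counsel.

$92,400.00

Fee base is the gross recovery, $448,350; costs are reimbursed separately.
First $174,500 at 32% = $55,840.00
Next $187,500 at 28% = $52,500.00
Remaining $86,350 at 23.5% = $20,292.25
Fee: $55,840.00 + $52,500.00 + $20,292.25 = $128,632.25
$128,632.25 exceeds the $92,400 cap, so the fee is capped at $92,400.00.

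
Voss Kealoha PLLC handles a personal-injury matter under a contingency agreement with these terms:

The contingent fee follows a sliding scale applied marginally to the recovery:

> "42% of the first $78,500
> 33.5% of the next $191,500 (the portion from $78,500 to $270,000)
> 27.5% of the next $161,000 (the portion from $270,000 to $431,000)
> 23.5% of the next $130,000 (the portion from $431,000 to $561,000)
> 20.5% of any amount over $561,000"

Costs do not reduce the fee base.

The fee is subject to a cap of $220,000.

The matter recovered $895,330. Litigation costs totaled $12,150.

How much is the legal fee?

Fee base is the gross recovery, $895,330; costs are reimbursed separately.
First $78,500 at 42% = $32,970.00
Next $191,500 at 33.5% = $64,152.50
Next $161,000 at 27.5% = $44,275.00
Next $130,000 at 23.5% = $30,550.00
Remaining $334,330 at 20.5% = $68,537.65
Fee: $32,970.00 + $64,152.50 + $44,275.00 + $30,550.00 + $68,537.65 = $240,485.15
$240,485.15 exceeds the $220,000 cap, so the fee is capped at $220,000.00.

$220,000.00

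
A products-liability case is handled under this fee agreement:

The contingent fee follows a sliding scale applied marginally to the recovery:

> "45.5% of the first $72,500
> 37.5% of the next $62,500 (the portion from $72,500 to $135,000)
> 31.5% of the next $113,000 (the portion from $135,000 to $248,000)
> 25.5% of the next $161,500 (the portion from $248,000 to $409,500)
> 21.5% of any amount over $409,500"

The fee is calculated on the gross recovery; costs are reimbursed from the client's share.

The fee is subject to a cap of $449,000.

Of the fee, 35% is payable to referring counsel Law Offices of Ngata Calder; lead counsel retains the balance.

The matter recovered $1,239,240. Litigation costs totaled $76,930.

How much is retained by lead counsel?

$202,537.79

Fee base is the gross recovery, $1,239,240; costs are reimbursed separately.
First $72,500 at 45.5% = $32,987.50
Next $62,500 at 37.5% = $23,437.50
Next $113,000 at 31.5% = $35,595.00
Next $161,500 at 25.5% = $41,182.50
Remaining $829,740 at 21.5% = $178,394.10
Fee: $32,987.50 + $23,437.50 + $35,595.00 + $41,182.50 + $178,394.10 = $311,596.60
$311,596.60 is under the $449,000 cap.
Referral share: 35% of $311,596.60 = $109,058.81; lead counsel retains $311,596.60 − $109,058.81 = $202,537.79.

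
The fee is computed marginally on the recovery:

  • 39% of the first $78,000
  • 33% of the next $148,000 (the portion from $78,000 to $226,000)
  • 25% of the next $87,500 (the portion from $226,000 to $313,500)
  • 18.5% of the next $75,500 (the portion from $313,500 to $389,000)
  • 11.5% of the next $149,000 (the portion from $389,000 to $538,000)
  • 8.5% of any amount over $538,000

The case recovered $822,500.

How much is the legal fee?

First $78,000 at 39% = $30,420.00
Next $148,000 at 33% = $48,840.00
Next $87,500 at 25% = $21,875.00
Next $75,500 at 18.5% = $13,967.50
Next $149,000 at 11.5% = $17,135.00
Remaining $284,500 at 8.5% = $24,182.50
Fee: $30,420.00 + $48,840.00 + $21,875.00 + $13,967.50 + $17,135.00 + $24,182.50 = $156,420.00

$156,420.00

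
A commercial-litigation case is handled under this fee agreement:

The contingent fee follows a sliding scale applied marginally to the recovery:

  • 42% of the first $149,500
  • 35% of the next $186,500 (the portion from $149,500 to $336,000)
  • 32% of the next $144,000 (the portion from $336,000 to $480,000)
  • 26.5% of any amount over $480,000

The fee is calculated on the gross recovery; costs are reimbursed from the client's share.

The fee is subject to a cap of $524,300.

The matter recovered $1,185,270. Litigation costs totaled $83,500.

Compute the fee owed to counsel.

$361,041.55

Fee base is the gross recovery, $1,185,270; costs are reimbursed separately.
First $149,500 at 42% = $62,790.00
Next $186,500 at 35% = $65,275.00
Next $144,000 at 32% = $46,080.00
Remaining $705,270 at 26.5% = $186,896.55
Fee: $62,790.00 + $65,275.00 + $46,080.00 + $186,896.55 = $361,041.55
$361,041.55 is under the $524,300 cap.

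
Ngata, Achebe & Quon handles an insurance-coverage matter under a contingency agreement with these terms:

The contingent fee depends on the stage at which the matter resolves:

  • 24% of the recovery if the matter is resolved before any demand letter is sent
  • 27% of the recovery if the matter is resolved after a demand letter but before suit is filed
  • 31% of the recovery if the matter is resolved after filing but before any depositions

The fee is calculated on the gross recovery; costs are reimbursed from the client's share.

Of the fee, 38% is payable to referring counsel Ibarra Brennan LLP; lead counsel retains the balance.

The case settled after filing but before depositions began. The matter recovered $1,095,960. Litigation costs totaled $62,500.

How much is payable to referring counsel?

$129,104.09

Fee base is the gross recovery, $1,095,960; costs are reimbursed separately.
The matter settled after filing but before depositions began, so the 31% rate applies.
$1,095,960 × 31% = $339,747.60
Referral share: 38% of $339,747.60 = $129,104.09; lead counsel retains $339,747.60 − $129,104.09 = $210,643.51.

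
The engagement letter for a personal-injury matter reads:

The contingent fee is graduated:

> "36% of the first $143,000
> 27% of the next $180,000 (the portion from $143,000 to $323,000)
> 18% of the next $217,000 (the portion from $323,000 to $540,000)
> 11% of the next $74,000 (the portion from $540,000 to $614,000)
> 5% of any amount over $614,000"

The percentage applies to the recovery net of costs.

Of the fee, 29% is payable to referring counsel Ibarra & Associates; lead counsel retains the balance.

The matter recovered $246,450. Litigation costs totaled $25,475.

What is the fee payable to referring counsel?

$21,034.64

Fee base (net of costs): $246,450 − $25,475 = $220,975
First $143,000 at 36% = $51,480.00
Remaining $77,975 at 27% = $21,053.25
Fee: $51,480.00 + $21,053.25 = $72,533.25
Referral share: 29% of $72,533.25 = $21,034.64; lead counsel retains $72,533.25 − $21,034.64 = $51,498.61.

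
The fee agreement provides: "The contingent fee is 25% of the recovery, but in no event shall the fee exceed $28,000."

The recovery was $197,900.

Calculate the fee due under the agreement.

25% of $197,900 = $49,475.00
That exceeds the $28,000 cap, so the fee is capped at $28,000.

$28,000.00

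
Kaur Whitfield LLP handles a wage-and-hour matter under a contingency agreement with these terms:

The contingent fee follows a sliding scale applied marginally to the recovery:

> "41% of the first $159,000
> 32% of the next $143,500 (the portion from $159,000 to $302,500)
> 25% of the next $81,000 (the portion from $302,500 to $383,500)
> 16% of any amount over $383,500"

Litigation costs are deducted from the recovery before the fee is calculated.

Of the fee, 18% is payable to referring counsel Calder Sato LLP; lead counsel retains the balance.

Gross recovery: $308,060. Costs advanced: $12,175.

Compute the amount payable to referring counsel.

$19,618.78

Fee base (net of costs): $308,060 − $12,175 = $295,885
First $159,000 at 41% = $65,190.00
Remaining $136,885 at 32% = $43,803.20
Fee: $65,190.00 + $43,803.20 = $108,993.20
Referral share: 18% of $108,993.20 = $19,618.78; lead counsel retains $108,993.20 − $19,618.78 = $89,374.42.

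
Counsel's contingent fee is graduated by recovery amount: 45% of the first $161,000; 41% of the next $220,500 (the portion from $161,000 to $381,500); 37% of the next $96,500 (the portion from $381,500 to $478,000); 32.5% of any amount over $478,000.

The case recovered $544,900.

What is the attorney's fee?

$220,302.50

First $161,000 at 45% = $72,450.00
Next $220,500 at 41% = $90,405.00
Next $96,500 at 37% = $35,705.00
Remaining $66,900 at 32.5% = $21,742.50
Fee: $72,450.00 + $90,405.00 + $35,705.00 + $21,742.50 = $220,302.50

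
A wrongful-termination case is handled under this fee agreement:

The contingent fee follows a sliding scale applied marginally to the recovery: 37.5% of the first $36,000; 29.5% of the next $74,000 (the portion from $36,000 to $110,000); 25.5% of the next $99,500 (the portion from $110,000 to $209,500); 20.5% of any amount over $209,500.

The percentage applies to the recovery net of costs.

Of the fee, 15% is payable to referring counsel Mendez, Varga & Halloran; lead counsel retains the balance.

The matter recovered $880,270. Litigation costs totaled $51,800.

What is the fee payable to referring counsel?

Fee base (net of costs): $880,270 − $51,800 = $828,470
First $36,000 at 37.5% = $13,500.00
Next $74,000 at 29.5% = $21,830.00
Next $99,500 at 25.5% = $25,372.50
Remaining $618,970 at 20.5% = $126,888.85
Fee: $13,500.00 + $21,830.00 + $25,372.50 + $126,888.85 = $187,591.35
Referral share: 15% of $187,591.35 = $28,138.70; lead counsel retains $187,591.35 − $28,138.70 = $159,452.65.

$28,138.70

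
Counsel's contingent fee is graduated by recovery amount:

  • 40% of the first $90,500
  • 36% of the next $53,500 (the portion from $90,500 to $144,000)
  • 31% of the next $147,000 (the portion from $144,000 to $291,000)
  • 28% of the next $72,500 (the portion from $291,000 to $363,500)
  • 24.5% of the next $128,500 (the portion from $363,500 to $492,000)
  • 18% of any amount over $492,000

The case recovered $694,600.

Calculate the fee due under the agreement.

First $90,500 at 40% = $36,200.00
Next $53,500 at 36% = $19,260.00
Next $147,000 at 31% = $45,570.00
Next $72,500 at 28% = $20,300.00
Next $128,500 at 24.5% = $31,482.50
Remaining $202,600 at 18% = $36,468.00
Fee: $36,200.00 + $19,260.00 + $45,570.00 + $20,300.00 + $31,482.50 + $36,468.00 = $189,280.50

$189,280.50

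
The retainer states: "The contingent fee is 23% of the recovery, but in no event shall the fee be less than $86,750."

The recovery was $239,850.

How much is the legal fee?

$86,750.00

23% of $239,850 = $55,165.50
That is below the $86,750 minimum, so the minimum applies.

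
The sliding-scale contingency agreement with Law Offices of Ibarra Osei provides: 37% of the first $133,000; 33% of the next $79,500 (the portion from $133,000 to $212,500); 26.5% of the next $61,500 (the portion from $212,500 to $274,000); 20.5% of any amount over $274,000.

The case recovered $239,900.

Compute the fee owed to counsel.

$82,706.00

First $133,000 at 37% = $49,210.00
Next $79,500 at 33% = $26,235.00
Remaining $27,400 at 26.5% = $7,261.00
Fee: $49,210.00 + $26,235.00 + $7,261.00 = $82,706.00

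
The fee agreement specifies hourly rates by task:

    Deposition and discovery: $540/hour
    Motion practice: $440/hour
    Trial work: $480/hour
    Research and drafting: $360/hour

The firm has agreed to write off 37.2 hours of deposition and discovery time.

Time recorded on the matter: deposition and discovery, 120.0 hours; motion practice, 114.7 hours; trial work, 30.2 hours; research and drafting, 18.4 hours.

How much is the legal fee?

$116,300.00

Deposition and discovery: 120.0 × $540 = $64,800.00
Motion practice: 114.7 × $440 = $50,468.00
Trial work: 30.2 × $480 = $14,496.00
Research and drafting: 18.4 × $360 = $6,624.00
Subtotal: $136,388.00
Write-off: 37.2 × $540 = $20,088.00
Total: $136,388.00 − $20,088.00 = $116,300.00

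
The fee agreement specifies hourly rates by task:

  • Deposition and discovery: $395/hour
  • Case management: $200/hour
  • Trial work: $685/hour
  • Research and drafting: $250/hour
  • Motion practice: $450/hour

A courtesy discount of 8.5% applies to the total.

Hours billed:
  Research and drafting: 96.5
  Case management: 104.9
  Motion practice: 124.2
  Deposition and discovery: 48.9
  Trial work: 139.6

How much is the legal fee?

$197,581.90

Deposition and discovery: 48.9 × $395 = $19,315.50
Case management: 104.9 × $200 = $20,980.00
Trial work: 139.6 × $685 = $95,626.00
Research and drafting: 96.5 × $250 = $24,125.00
Motion practice: 124.2 × $450 = $55,890.00
Subtotal: $215,936.50
Less 8.5% discount: −$18,354.60
Total: $215,936.50 − $18,354.60 = $197,581.90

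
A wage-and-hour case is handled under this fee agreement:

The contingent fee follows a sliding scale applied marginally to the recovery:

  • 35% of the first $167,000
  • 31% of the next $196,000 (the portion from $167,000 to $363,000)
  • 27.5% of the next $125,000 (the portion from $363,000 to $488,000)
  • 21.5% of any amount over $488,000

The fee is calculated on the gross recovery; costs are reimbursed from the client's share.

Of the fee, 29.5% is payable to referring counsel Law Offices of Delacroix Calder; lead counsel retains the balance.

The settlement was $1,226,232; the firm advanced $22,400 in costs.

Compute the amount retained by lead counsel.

$220,174.94

Fee base is the gross recovery, $1,226,232; costs are reimbursed separately.
First $167,000 at 35% = $58,450.00
Next $196,000 at 31% = $60,760.00
Next $125,000 at 27.5% = $34,375.00
Remaining $738,232 at 21.5% = $158,719.88
Fee: $58,450.00 + $60,760.00 + $34,375.00 + $158,719.88 = $312,304.88
Referral share: 29.5% of $312,304.88 = $92,129.94; lead counsel retains $312,304.88 − $92,129.94 = $220,174.94.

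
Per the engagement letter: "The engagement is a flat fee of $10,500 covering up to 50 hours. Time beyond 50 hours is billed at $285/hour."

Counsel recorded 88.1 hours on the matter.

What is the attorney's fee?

$21,358.50

Flat fee: $10,500.00
Excess hours: 88.1 − 50 = 38.1
Overrun: 38.1 × $285 = $10,858.50
Total: $10,500.00 + $10,858.50 = $21,358.50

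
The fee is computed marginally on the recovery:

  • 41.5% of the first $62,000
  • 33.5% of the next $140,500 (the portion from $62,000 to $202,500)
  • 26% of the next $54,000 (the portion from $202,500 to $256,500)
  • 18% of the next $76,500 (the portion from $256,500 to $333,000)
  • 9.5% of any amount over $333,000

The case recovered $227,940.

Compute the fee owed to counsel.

First $62,000 at 41.5% = $25,730.00
Next $140,500 at 33.5% = $47,067.50
Remaining $25,440 at 26% = $6,614.40
Fee: $25,730.00 + $47,067.50 + $6,614.40 = $79,411.90

$79,411.90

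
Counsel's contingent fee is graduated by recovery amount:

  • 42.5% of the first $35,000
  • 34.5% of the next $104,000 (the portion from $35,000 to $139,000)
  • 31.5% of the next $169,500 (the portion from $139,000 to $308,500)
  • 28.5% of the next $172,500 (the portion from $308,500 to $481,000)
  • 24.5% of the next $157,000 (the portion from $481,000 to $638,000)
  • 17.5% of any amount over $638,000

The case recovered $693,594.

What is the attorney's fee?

$201,503.95

First $35,000 at 42.5% = $14,875.00
Next $104,000 at 34.5% = $35,880.00
Next $169,500 at 31.5% = $53,392.50
Next $172,500 at 28.5% = $49,162.50
Next $157,000 at 24.5% = $38,465.00
Remaining $55,594 at 17.5% = $9,728.95
Fee: $14,875.00 + $35,880.00 + $53,392.50 + $49,162.50 + $38,465.00 + $9,728.95 = $201,503.95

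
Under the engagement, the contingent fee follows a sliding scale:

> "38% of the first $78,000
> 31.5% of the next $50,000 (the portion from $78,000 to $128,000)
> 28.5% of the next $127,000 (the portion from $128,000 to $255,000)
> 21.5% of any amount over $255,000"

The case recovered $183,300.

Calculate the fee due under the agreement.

First $78,000 at 38% = $29,640.00
Next $50,000 at 31.5% = $15,750.00
Remaining $55,300 at 28.5% = $15,760.50
Fee: $29,640.00 + $15,750.00 + $15,760.50 = $61,150.50

$61,150.50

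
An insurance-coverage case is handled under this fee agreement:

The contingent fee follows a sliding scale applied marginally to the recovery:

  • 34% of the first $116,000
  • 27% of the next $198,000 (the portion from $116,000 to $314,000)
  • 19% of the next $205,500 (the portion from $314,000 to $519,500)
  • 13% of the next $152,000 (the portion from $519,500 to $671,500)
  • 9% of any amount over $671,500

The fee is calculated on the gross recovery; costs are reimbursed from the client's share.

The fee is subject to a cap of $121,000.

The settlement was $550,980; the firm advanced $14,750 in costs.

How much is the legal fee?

Fee base is the gross recovery, $550,980; costs are reimbursed separately.
First $116,000 at 34% = $39,440.00
Next $198,000 at 27% = $53,460.00
Next $205,500 at 19% = $39,045.00
Remaining $31,480 at 13% = $4,092.40
Fee: $39,440.00 + $53,460.00 + $39,045.00 + $4,092.40 = $136,037.40
$136,037.40 exceeds the $121,000 cap, so the fee is capped at $121,000.00.

$121,000.00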